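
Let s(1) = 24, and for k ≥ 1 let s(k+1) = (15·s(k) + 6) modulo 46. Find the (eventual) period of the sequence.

22

Listing terms: s(1) = 24; s(2) = 44; s(3) = 22; s(4) = 14; s(5) = 32; s(6) = 26; s(7) = 28; s(8) = 12; s(9) = 2; s(10) = 36; s(11) = 40; s(12) = 8; s(13) = 34; s(14) = 10; s(15) = 18; s(16) = 0; s(17) = 6; s(18) = 4; s(19) = 20; s(20) = 30; s(21) = 42; s(22) = 38; s(23) = 24.
Since s(23) = s(1) = 24, the sequence is periodic with period 22.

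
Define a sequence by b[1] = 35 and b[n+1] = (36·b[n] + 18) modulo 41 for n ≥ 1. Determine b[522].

Listing terms: b[1] = 35; b[2] = 7; b[3] = 24; b[4] = 21; b[5] = 36; b[6] = 2; b[7] = 8; b[8] = 19; b[9] = 5; b[10] = 34; b[11] = 12; b[12] = 40; b[13] = 23; b[14] = 26; b[15] = 11; b[16] = 4; b[17] = 39; b[18] = 28; b[19] = 1; b[20] = 13; b[21] = 35.
The sequence repeats with period 20.
(522 - 1) mod 20 = 1, so b[522] = b[2] = 7.

7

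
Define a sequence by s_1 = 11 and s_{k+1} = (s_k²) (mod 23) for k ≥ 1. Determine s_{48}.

s_1 = 11, s_2 = 6, s_3 = 13, s_4 = 8, s_5 = 18, s_6 = 2, s_7 = 4, s_8 = 16, s_9 = 3, s_{10} = 9, s_{11} = 12, s_{12} = 6.
Since s_{12} = s_2 = 6, the sequence is eventually periodic: after a pre-period of length 1 it cycles with period 10.
For k ≥ 2, s_k depends only on (k - 2) mod 10. (48 - 2) mod 10 = 6, so s_{48} = s_8 = 16.

16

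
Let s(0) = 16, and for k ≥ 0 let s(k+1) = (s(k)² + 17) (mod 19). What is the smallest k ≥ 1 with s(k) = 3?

Listing terms: s(0) = 16,  s(1) = 7,  s(2) = 9,  s(3) = 3,  s(4) = 7.
Since s(4) = s(1) = 7, the sequence is eventually periodic: after a pre-period of length 1 it cycles with period 3.
The value 3 first appears (with k ≥ 1) at s(3).

3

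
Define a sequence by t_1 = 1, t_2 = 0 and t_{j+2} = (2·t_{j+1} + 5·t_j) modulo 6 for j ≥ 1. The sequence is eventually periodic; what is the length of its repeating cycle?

6

Computing terms: t_1 = 1, t_2 = 0, t_3 = 5, t_4 = 4, t_5 = 3, t_6 = 2, t_7 = 1, t_8 = 0.
Since (t_7, t_8) = (t_1, t_2) = (1, 0) (two consecutive terms determine the rest), the sequence is periodic with period 6.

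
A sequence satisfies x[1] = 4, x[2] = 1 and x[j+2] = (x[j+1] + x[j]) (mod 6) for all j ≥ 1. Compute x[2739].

5

Computing terms: x[1] = 4; x[2] = 1; x[3] = 5; x[4] = 0; x[5] = 5; x[6] = 5; x[7] = 4; x[8] = 3; x[9] = 1; x[10] = 4; x[11] = 5; x[12] = 3; x[13] = 2; x[14] = 5; x[15] = 1; x[16] = 0; x[17] = 1; x[18] = 1; x[19] = 2; x[20] = 3; x[21] = 5; x[22] = 2; x[23] = 1; x[24] = 3; x[25] = 4; x[26] = 1.
Since (x[25], x[26]) = (x[1], x[2]) = (4, 1) (two consecutive terms determine the rest), the sequence is periodic with period 24.
So x[2739] = x[1 + ((2739-1) mod 24)] = x[3] = 5.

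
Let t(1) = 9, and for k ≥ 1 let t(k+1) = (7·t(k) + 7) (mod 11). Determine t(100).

5

Listing terms: t(1) = 9, t(2) = 4, t(3) = 2, t(4) = 10, t(5) = 0, t(6) = 7, t(7) = 1, t(8) = 3, t(9) = 6, t(10) = 5, t(11) = 9.
Since t(11) = t(1) = 9, the sequence is periodic with period 10.
(100 - 1) mod 10 = 9, so t(100) = t(10) = 5.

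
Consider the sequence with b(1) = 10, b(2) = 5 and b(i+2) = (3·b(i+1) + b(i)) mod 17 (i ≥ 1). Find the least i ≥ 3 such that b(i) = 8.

3

b(1) = 10, b(2) = 5, b(3) = 8, b(4) = 12, b(5) = 10, b(6) = 8, b(7) = 0, b(8) = 8, b(9) = 7, b(10) = 12, b(11) = 9, b(12) = 5, b(13) = 7, b(14) = 9, b(15) = 0, b(16) = 9, b(17) = 10, b(18) = 5.
The sequence repeats with period 16.
The value 8 first appears (with i ≥ 3) at b(3).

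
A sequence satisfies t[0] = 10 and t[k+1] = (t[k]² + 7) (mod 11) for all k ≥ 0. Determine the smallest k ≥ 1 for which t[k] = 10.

We have t[0] = 10, t[1] = 8, t[2] = 5, t[3] = 10.
The sequence repeats with period 3.
The value 10 next appears (with k ≥ 1) at t[3].

3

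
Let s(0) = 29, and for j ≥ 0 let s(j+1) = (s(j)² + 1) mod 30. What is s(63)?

Listing terms: s(0) = 29, s(1) = 2, s(2) = 5, s(3) = 26, s(4) = 17, s(5) = 20, s(6) = 11, s(7) = 2.
Since s(7) = s(1) = 2, the sequence is eventually periodic: after a pre-period of length 1 it cycles with period 6.
For j ≥ 1, s(j) depends only on (j - 1) mod 6. (63 - 1) mod 6 = 2, so s(63) = s(3) = 26.

26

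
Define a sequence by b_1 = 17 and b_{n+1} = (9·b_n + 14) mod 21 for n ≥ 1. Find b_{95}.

We have b_1 = 17; b_2 = 20; b_3 = 5; b_4 = 17.
Since b_4 = b_1 = 17, the sequence is periodic with period 3.
(95 - 1) mod 3 = 1, so b_{95} = b_2 = 20.

20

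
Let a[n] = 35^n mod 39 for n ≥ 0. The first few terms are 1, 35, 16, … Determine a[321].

14

Listing terms: a[0] = 1,  a[1] = 35,  a[2] = 16,  a[3] = 14,  a[4] = 22,  a[5] = 29,  a[6] = 1.
Since a[6] = a[0] = 1, the sequence is periodic with period 6.
So a[321] = a[0 + ((321-0) mod 6)] = a[3] = 14.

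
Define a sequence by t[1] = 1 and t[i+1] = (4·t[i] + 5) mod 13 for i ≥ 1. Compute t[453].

2

We have t[1] = 1; t[2] = 9; t[3] = 2; t[4] = 0; t[5] = 5; t[6] = 12; t[7] = 1.
The sequence repeats with period 6.
So t[453] = t[1 + ((453-1) mod 6)] = t[3] = 2.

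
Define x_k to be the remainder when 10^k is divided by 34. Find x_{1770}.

We have x_1 = 10,  x_2 = 32,  x_3 = 14,  x_4 = 4,  x_5 = 6,  x_6 = 26,  x_7 = 22,  x_8 = 16,  x_9 = 24,  x_{10} = 2,  x_{11} = 20,  x_{12} = 30,  x_{13} = 28,  x_{14} = 8,  x_{15} = 12,  x_{16} = 18,  x_{17} = 10.
The sequence repeats with period 16.
So x_{1770} = x_{1 + ((1770-1) mod 16)} = x_{10} = 2.

2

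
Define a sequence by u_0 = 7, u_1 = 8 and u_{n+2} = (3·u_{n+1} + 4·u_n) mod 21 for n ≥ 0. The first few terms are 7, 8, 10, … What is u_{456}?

We have u_0 = 7,  u_1 = 8,  u_2 = 10,  u_3 = 20,  u_4 = 16,  u_5 = 2,  u_6 = 7,  u_7 = 8.
The sequence repeats with period 6.
So u_{456} = u_{0 + ((456-0) mod 6)} = u_0 = 7.

7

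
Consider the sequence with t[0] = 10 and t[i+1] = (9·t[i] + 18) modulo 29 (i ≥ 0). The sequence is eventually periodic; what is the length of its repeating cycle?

Listing terms: t[0] = 10, t[1] = 21, t[2] = 4, t[3] = 25, t[4] = 11, t[5] = 1, t[6] = 27, t[7] = 0, t[8] = 18, t[9] = 6, t[10] = 14, t[11] = 28, t[12] = 9, t[13] = 12, t[14] = 10.
The sequence repeats with period 14.

14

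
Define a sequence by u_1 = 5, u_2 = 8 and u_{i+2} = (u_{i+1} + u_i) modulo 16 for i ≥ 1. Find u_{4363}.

Computing terms: u_1 = 5,  u_2 = 8,  u_3 = 13,  u_4 = 5,  u_5 = 2,  u_6 = 7,  u_7 = 9,  u_8 = 0,  u_9 = 9,  u_{10} = 9,  u_{11} = 2,  u_{12} = 11,  u_{13} = 13,  u_{14} = 8,  u_{15} = 5,  u_{16} = 13,  u_{17} = 2,  u_{18} = 15,  u_{19} = 1,  u_{20} = 0,  u_{21} = 1,  u_{22} = 1,  u_{23} = 2,  u_{24} = 3,  u_{25} = 5,  u_{26} = 8.
Since (u_{25}, u_{26}) = (u_1, u_2) = (5, 8) (two consecutive terms determine the rest), the sequence is periodic with period 24.
So u_{4363} = u_{1 + ((4363-1) mod 24)} = u_{19} = 1.

1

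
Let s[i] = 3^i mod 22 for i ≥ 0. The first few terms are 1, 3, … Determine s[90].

s[0] = 1, s[1] = 3, s[2] = 9, s[3] = 5, s[4] = 15, s[5] = 1.
The sequence repeats with period 5.
(90 - 0) mod 5 = 0, so s[90] = s[0] = 1.

1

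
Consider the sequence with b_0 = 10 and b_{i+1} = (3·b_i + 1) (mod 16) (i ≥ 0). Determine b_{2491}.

Listing terms: b_0 = 10; b_1 = 15; b_2 = 14; b_3 = 11; b_4 = 2; b_5 = 7; b_6 = 6; b_7 = 3; b_8 = 10.
The sequence repeats with period 8.
So b_{2491} = b_{0 + ((2491-0) mod 8)} = b_3 = 11.

11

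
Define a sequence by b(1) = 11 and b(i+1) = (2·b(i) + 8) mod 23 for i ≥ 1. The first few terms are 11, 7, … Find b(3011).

Computing terms: b(1) = 11; b(2) = 7; b(3) = 22; b(4) = 6; b(5) = 20; b(6) = 2; b(7) = 12; b(8) = 9; b(9) = 3; b(10) = 14; b(11) = 13; b(12) = 11.
Since b(12) = b(1) = 11, the sequence is periodic with period 11.
(3011 - 1) mod 11 = 7, so b(3011) = b(8) = 9.

9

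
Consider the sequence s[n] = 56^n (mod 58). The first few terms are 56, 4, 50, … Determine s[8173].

18

s[1] = 56,  s[2] = 4,  s[3] = 50,  s[4] = 16,  s[5] = 26,  s[6] = 6,  s[7] = 46,  s[8] = 24,  s[9] = 10,  s[10] = 38,  s[11] = 40,  s[12] = 36,  s[13] = 44,  s[14] = 28,  s[15] = 2,  s[16] = 54,  s[17] = 8,  s[18] = 42,  s[19] = 32,  s[20] = 52,  s[21] = 12,  s[22] = 34,  s[23] = 48,  s[24] = 20,  s[25] = 18,  s[26] = 22,  s[27] = 14,  s[28] = 30,  s[29] = 56.
Since s[29] = s[1] = 56, the sequence is periodic with period 28.
(8173 - 1) mod 28 = 24, so s[8173] = s[25] = 18.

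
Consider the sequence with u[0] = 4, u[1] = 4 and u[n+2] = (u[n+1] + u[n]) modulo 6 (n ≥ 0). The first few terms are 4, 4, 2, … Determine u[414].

Listing terms: u[0] = 4,  u[1] = 4,  u[2] = 2,  u[3] = 0,  u[4] = 2,  u[5] = 2,  u[6] = 4,  u[7] = 0,  u[8] = 4,  u[9] = 4.
The sequence repeats with period 8.
(414 - 0) mod 8 = 6, so u[414] = u[6] = 4.

4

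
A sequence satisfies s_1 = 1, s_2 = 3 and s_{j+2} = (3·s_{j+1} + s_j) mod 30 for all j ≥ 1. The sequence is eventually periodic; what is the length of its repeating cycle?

s_1 = 1,  s_2 = 3,  s_3 = 10,  s_4 = 3,  s_5 = 19,  s_6 = 0,  s_7 = 19,  s_8 = 27,  s_9 = 10,  s_{10} = 27,  s_{11} = 1,  s_{12} = 0,  s_{13} = 1,  s_{14} = 3.
The sequence repeats with period 12.

12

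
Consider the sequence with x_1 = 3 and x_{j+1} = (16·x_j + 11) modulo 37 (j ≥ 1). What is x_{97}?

7

Listing terms: x_1 = 3,  x_2 = 22,  x_3 = 30,  x_4 = 10,  x_5 = 23,  x_6 = 9,  x_7 = 7,  x_8 = 12,  x_9 = 18,  x_{10} = 3.
Since x_{10} = x_1 = 3, the sequence is periodic with period 9.
So x_{97} = x_{1 + ((97-1) mod 9)} = x_7 = 7.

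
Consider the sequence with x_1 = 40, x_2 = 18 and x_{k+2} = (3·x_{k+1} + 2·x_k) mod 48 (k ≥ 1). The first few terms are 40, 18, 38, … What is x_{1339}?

Computing terms: x_1 = 40; x_2 = 18; x_3 = 38; x_4 = 6; x_5 = 46; x_6 = 6; x_7 = 14; x_8 = 6; x_9 = 46.
Since (x_8, x_9) = (x_4, x_5) = (6, 46) (two consecutive terms determine the rest), the sequence is eventually periodic: after a pre-period of length 3 it cycles with period 4.
For k ≥ 4, x_k depends only on (k - 4) mod 4. (1339 - 4) mod 4 = 3, so x_{1339} = x_7 = 14.

14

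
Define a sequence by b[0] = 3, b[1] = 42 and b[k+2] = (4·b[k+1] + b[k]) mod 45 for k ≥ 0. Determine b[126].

9

b[0] = 3; b[1] = 42; b[2] = 36; b[3] = 6; b[4] = 15; b[5] = 21; b[6] = 9; b[7] = 12; b[8] = 12; b[9] = 15; b[10] = 27; b[11] = 33; b[12] = 24; b[13] = 39; b[14] = 0; b[15] = 39; b[16] = 21; b[17] = 33; b[18] = 18; b[19] = 15; b[20] = 33; b[21] = 12; b[22] = 36; b[23] = 21; b[24] = 30; b[25] = 6; b[26] = 9; b[27] = 42; b[28] = 42; b[29] = 30; b[30] = 27; b[31] = 3; b[32] = 39; b[33] = 24; b[34] = 0; b[35] = 24; b[36] = 6; b[37] = 3; b[38] = 18; b[39] = 30; b[40] = 3; b[41] = 42.
Since (b[40], b[41]) = (b[0], b[1]) = (3, 42) (two consecutive terms determine the rest), the sequence is periodic with period 40.
(126 - 0) mod 40 = 6, so b[126] = b[6] = 9.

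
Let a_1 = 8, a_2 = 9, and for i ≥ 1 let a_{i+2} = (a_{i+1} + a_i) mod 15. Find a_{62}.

9

Computing terms: a_1 = 8, a_2 = 9, a_3 = 2, a_4 = 11, a_5 = 13, a_6 = 9, a_7 = 7, a_8 = 1, a_9 = 8, a_{10} = 9.
Since (a_9, a_{10}) = (a_1, a_2) = (8, 9) (two consecutive terms determine the rest), the sequence is periodic with period 8.
(62 - 1) mod 8 = 5, so a_{62} = a_6 = 9.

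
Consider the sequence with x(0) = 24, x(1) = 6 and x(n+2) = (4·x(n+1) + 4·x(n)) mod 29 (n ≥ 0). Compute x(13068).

17

Computing terms: x(0) = 24; x(1) = 6; x(2) = 4; x(3) = 11; x(4) = 2; x(5) = 23; x(6) = 13; x(7) = 28; x(8) = 19; x(9) = 14; x(10) = 16; x(11) = 4; x(12) = 22; x(13) = 17; x(14) = 11; x(15) = 25; x(16) = 28; x(17) = 9; x(18) = 3; x(19) = 19; x(20) = 1; x(21) = 22; x(22) = 5; x(23) = 21; x(24) = 17; x(25) = 7; x(26) = 9; x(27) = 6; x(28) = 2; x(29) = 3; x(30) = 20; x(31) = 5; x(32) = 13; x(33) = 14; x(34) = 21; x(35) = 24; x(36) = 6.
The sequence repeats with period 35.
So x(13068) = x(0 + ((13068-0) mod 35)) = x(13) = 17.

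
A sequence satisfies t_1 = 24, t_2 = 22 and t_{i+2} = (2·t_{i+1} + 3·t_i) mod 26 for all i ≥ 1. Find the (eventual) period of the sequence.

6

Listing terms: t_1 = 24, t_2 = 22, t_3 = 12, t_4 = 12, t_5 = 8, t_6 = 0, t_7 = 24, t_8 = 22.
Since (t_7, t_8) = (t_1, t_2) = (24, 22) (two consecutive terms determine the rest), the sequence is periodic with period 6.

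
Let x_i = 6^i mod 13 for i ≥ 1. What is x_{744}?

x_1 = 6; x_2 = 10; x_3 = 8; x_4 = 9; x_5 = 2; x_6 = 12; x_7 = 7; x_8 = 3; x_9 = 5; x_{10} = 4; x_{11} = 11; x_{12} = 1; x_{13} = 6.
Since x_{13} = x_1 = 6, the sequence is periodic with period 12.
So x_{744} = x_{1 + ((744-1) mod 12)} = x_{12} = 1.

1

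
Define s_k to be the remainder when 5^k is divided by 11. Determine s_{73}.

4

Listing terms: s_0 = 1,  s_1 = 5,  s_2 = 3,  s_3 = 4,  s_4 = 9,  s_5 = 1.
The sequence repeats with period 5.
So s_{73} = s_{0 + ((73-0) mod 5)} = s_3 = 4.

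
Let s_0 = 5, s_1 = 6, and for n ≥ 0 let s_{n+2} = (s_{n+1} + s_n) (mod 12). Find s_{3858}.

5

Computing terms: s_0 = 5; s_1 = 6; s_2 = 11; s_3 = 5; s_4 = 4; s_5 = 9; s_6 = 1; s_7 = 10; s_8 = 11; s_9 = 9; s_{10} = 8; s_{11} = 5; s_{12} = 1; s_{13} = 6; s_{14} = 7; s_{15} = 1; s_{16} = 8; s_{17} = 9; s_{18} = 5; s_{19} = 2; s_{20} = 7; s_{21} = 9; s_{22} = 4; s_{23} = 1; s_{24} = 5; s_{25} = 6.
The sequence repeats with period 24.
(3858 - 0) mod 24 = 18, so s_{3858} = s_{18} = 5.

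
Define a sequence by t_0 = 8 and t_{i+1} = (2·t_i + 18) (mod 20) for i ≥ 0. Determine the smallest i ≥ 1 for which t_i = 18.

4

We have t_0 = 8, t_1 = 14, t_2 = 6, t_3 = 10, t_4 = 18, t_5 = 14.
Since t_5 = t_1 = 14, the sequence is eventually periodic: after a pre-period of length 1 it cycles with period 4.
The value 18 first appears (with i ≥ 1) at t_4.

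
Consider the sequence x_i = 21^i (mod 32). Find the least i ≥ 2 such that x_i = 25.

x_1 = 21; x_2 = 25; x_3 = 13; x_4 = 17; x_5 = 5; x_6 = 9; x_7 = 29; x_8 = 1; x_9 = 21.
Since x_9 = x_1 = 21, the sequence is periodic with period 8.
The value 25 first appears (with i ≥ 2) at x_2.

2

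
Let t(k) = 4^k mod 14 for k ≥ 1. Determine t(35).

Listing terms: t(1) = 4,  t(2) = 2,  t(3) = 8,  t(4) = 4.
Since t(4) = t(1) = 4, the sequence is periodic with period 3.
(35 - 1) mod 3 = 1, so t(35) = t(2) = 2.

2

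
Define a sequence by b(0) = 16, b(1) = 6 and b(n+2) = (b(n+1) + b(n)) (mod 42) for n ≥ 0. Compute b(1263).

b(0) = 16; b(1) = 6; b(2) = 22; b(3) = 28; b(4) = 8; b(5) = 36; b(6) = 2; b(7) = 38; b(8) = 40; b(9) = 36; b(10) = 34; b(11) = 28; b(12) = 20; b(13) = 6; b(14) = 26; b(15) = 32; b(16) = 16; b(17) = 6.
Since (b(16), b(17)) = (b(0), b(1)) = (16, 6) (two consecutive terms determine the rest), the sequence is periodic with period 16.
(1263 - 0) mod 16 = 15, so b(1263) = b(15) = 32.

32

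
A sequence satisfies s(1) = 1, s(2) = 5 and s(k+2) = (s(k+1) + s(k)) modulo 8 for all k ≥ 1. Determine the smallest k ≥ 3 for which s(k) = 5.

7

Computing terms: s(1) = 1; s(2) = 5; s(3) = 6; s(4) = 3; s(5) = 1; s(6) = 4; s(7) = 5; s(8) = 1; s(9) = 6; s(10) = 7; s(11) = 5; s(12) = 4; s(13) = 1; s(14) = 5.
The sequence repeats with period 12.
The value 5 first appears (with k ≥ 3) at s(7).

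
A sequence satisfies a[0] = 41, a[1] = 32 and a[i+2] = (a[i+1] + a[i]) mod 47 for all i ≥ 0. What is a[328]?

30

Listing terms: a[0] = 41; a[1] = 32; a[2] = 26; a[3] = 11; a[4] = 37; a[5] = 1; a[6] = 38; a[7] = 39; a[8] = 30; a[9] = 22; a[10] = 5; a[11] = 27; a[12] = 32; a[13] = 12; a[14] = 44; a[15] = 9; a[16] = 6; a[17] = 15; a[18] = 21; a[19] = 36; a[20] = 10; a[21] = 46; a[22] = 9; a[23] = 8; a[24] = 17; a[25] = 25; a[26] = 42; a[27] = 20; a[28] = 15; a[29] = 35; a[30] = 3; a[31] = 38; a[32] = 41; a[33] = 32.
Since (a[32], a[33]) = (a[0], a[1]) = (41, 32) (two consecutive terms determine the rest), the sequence is periodic with period 32.
So a[328] = a[0 + ((328-0) mod 32)] = a[8] = 30.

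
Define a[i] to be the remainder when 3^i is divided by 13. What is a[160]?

3

We have a[1] = 3; a[2] = 9; a[3] = 1; a[4] = 3.
The sequence repeats with period 3.
So a[160] = a[1 + ((160-1) mod 3)] = a[1] = 3.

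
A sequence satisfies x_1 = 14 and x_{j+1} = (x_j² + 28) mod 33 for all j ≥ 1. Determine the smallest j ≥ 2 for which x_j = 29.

7

Computing terms: x_1 = 14; x_2 = 26; x_3 = 11; x_4 = 17; x_5 = 20; x_6 = 32; x_7 = 29; x_8 = 11.
Since x_8 = x_3 = 11, the sequence is eventually periodic: after a pre-period of length 2 it cycles with period 5.
The value 29 first appears (with j ≥ 2) at x_7.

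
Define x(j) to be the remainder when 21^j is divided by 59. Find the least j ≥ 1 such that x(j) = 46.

19

x(0) = 1,  x(1) = 21,  x(2) = 28,  x(3) = 57,  x(4) = 17,  x(5) = 3,  x(6) = 4,  x(7) = 25,  x(8) = 53,  x(9) = 51,  x(10) = 9,  x(11) = 12,  x(12) = 16,  x(13) = 41,  x(14) = 35,  x(15) = 27,  x(16) = 36,  x(17) = 48,  x(18) = 5,  x(19) = 46,  x(20) = 22,  x(21) = 49,  x(22) = 26,  x(23) = 15,  x(24) = 20,  x(25) = 7,  x(26) = 29,  x(27) = 19,  x(28) = 45,  x(29) = 1.
Since x(29) = x(0) = 1, the sequence is periodic with period 29.
The value 46 first appears (with j ≥ 1) at x(19).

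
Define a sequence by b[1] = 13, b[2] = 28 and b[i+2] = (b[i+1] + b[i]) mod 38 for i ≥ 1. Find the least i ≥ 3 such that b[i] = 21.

13

Computing terms: b[1] = 13,  b[2] = 28,  b[3] = 3,  b[4] = 31,  b[5] = 34,  b[6] = 27,  b[7] = 23,  b[8] = 12,  b[9] = 35,  b[10] = 9,  b[11] = 6,  b[12] = 15,  b[13] = 21,  b[14] = 36,  b[15] = 19,  b[16] = 17,  b[17] = 36,  b[18] = 15,  b[19] = 13,  b[20] = 28.
The sequence repeats with period 18.
The value 21 first appears (with i ≥ 3) at b[13].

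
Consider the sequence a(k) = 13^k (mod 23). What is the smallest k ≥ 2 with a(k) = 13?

12

a(1) = 13; a(2) = 8; a(3) = 12; a(4) = 18; a(5) = 4; a(6) = 6; a(7) = 9; a(8) = 2; a(9) = 3; a(10) = 16; a(11) = 1; a(12) = 13.
Since a(12) = a(1) = 13, the sequence is periodic with period 11.
The value 13 next appears (with k ≥ 2) at a(12).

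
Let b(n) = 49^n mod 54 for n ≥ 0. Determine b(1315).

We have b(0) = 1, b(1) = 49, b(2) = 25, b(3) = 37, b(4) = 31, b(5) = 7, b(6) = 19, b(7) = 13, b(8) = 43, b(9) = 1.
The sequence repeats with period 9.
So b(1315) = b(0 + ((1315-0) mod 9)) = b(1) = 49.

49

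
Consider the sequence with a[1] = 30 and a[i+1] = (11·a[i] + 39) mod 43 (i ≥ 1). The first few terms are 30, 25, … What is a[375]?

Computing terms: a[1] = 30, a[2] = 25, a[3] = 13, a[4] = 10, a[5] = 20, a[6] = 1, a[7] = 7, a[8] = 30.
The sequence repeats with period 7.
(375 - 1) mod 7 = 3, so a[375] = a[4] = 10.

10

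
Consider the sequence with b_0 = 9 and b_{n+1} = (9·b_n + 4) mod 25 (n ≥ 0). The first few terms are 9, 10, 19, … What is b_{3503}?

0

Listing terms: b_0 = 9,  b_1 = 10,  b_2 = 19,  b_3 = 0,  b_4 = 4,  b_5 = 15,  b_6 = 14,  b_7 = 5,  b_8 = 24,  b_9 = 20,  b_{10} = 9.
Since b_{10} = b_0 = 9, the sequence is periodic with period 10.
So b_{3503} = b_{0 + ((3503-0) mod 10)} = b_3 = 0.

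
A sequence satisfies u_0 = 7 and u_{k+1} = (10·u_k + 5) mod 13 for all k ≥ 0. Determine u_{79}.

10

Listing terms: u_0 = 7, u_1 = 10, u_2 = 1, u_3 = 2, u_4 = 12, u_5 = 8, u_6 = 7.
The sequence repeats with period 6.
So u_{79} = u_{0 + ((79-0) mod 6)} = u_1 = 10.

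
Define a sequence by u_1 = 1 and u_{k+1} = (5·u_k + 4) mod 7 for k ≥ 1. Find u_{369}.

Computing terms: u_1 = 1; u_2 = 2; u_3 = 0; u_4 = 4; u_5 = 3; u_6 = 5; u_7 = 1.
The sequence repeats with period 6.
So u_{369} = u_{1 + ((369-1) mod 6)} = u_3 = 0.

0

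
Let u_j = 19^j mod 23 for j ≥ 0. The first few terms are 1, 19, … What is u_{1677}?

11

u_0 = 1,  u_1 = 19,  u_2 = 16,  u_3 = 5,  u_4 = 3,  u_5 = 11,  u_6 = 2,  u_7 = 15,  u_8 = 9,  u_9 = 10,  u_{10} = 6,  u_{11} = 22,  u_{12} = 4,  u_{13} = 7,  u_{14} = 18,  u_{15} = 20,  u_{16} = 12,  u_{17} = 21,  u_{18} = 8,  u_{19} = 14,  u_{20} = 13,  u_{21} = 17,  u_{22} = 1.
Since u_{22} = u_0 = 1, the sequence is periodic with period 22.
So u_{1677} = u_{0 + ((1677-0) mod 22)} = u_5 = 11.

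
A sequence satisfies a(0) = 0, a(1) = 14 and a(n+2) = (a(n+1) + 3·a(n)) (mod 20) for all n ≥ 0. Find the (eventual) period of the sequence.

24

Computing terms: a(0) = 0; a(1) = 14; a(2) = 14; a(3) = 16; a(4) = 18; a(5) = 6; a(6) = 0; a(7) = 18; a(8) = 18; a(9) = 12; a(10) = 6; a(11) = 2; a(12) = 0; a(13) = 6; a(14) = 6; a(15) = 4; a(16) = 2; a(17) = 14; a(18) = 0; a(19) = 2; a(20) = 2; a(21) = 8; a(22) = 14; a(23) = 18; a(24) = 0; a(25) = 14.
The sequence repeats with period 24.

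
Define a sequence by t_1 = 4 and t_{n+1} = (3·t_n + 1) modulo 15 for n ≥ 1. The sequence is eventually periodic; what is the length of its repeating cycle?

4

Listing terms: t_1 = 4; t_2 = 13; t_3 = 10; t_4 = 1; t_5 = 4.
Since t_5 = t_1 = 4, the sequence is periodic with period 4.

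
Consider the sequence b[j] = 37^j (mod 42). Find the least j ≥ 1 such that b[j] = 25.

Computing terms: b[0] = 1,  b[1] = 37,  b[2] = 25,  b[3] = 1.
Since b[3] = b[0] = 1, the sequence is periodic with period 3.
The value 25 first appears (with j ≥ 1) at b[2].

2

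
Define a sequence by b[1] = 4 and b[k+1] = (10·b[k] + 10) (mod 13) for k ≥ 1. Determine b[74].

11

Computing terms: b[1] = 4,  b[2] = 11,  b[3] = 3,  b[4] = 1,  b[5] = 7,  b[6] = 2,  b[7] = 4.
The sequence repeats with period 6.
So b[74] = b[1 + ((74-1) mod 6)] = b[2] = 11.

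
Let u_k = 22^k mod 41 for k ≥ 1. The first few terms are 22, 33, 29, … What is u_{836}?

25

Computing terms: u_1 = 22,  u_2 = 33,  u_3 = 29,  u_4 = 23,  u_5 = 14,  u_6 = 21,  u_7 = 11,  u_8 = 37,  u_9 = 35,  u_{10} = 32,  u_{11} = 7,  u_{12} = 31,  u_{13} = 26,  u_{14} = 39,  u_{15} = 38,  u_{16} = 16,  u_{17} = 24,  u_{18} = 36,  u_{19} = 13,  u_{20} = 40,  u_{21} = 19,  u_{22} = 8,  u_{23} = 12,  u_{24} = 18,  u_{25} = 27,  u_{26} = 20,  u_{27} = 30,  u_{28} = 4,  u_{29} = 6,  u_{30} = 9,  u_{31} = 34,  u_{32} = 10,  u_{33} = 15,  u_{34} = 2,  u_{35} = 3,  u_{36} = 25,  u_{37} = 17,  u_{38} = 5,  u_{39} = 28,  u_{40} = 1,  u_{41} = 22.
The sequence repeats with period 40.
(836 - 1) mod 40 = 35, so u_{836} = u_{36} = 25.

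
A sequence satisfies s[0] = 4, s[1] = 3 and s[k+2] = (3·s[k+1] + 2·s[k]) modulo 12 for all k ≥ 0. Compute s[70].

5

We have s[0] = 4, s[1] = 3, s[2] = 5, s[3] = 9, s[4] = 1, s[5] = 9, s[6] = 5, s[7] = 9.
Since (s[6], s[7]) = (s[2], s[3]) = (5, 9) (two consecutive terms determine the rest), the sequence is eventually periodic: after a pre-period of length 2 it cycles with period 4.
For k ≥ 2, s[k] depends only on (k - 2) mod 4. (70 - 2) mod 4 = 0, so s[70] = s[2] = 5.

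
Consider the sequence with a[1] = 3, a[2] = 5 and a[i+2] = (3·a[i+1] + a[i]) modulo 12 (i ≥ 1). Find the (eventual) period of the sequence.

Listing terms: a[1] = 3, a[2] = 5, a[3] = 6, a[4] = 11, a[5] = 3, a[6] = 8, a[7] = 3, a[8] = 5.
Since (a[7], a[8]) = (a[1], a[2]) = (3, 5) (two consecutive terms determine the rest), the sequence is periodic with period 6.

6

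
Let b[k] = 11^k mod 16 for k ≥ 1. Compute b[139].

Computing terms: b[1] = 11; b[2] = 9; b[3] = 3; b[4] = 1; b[5] = 11.
Since b[5] = b[1] = 11, the sequence is periodic with period 4.
So b[139] = b[1 + ((139-1) mod 4)] = b[3] = 3.

3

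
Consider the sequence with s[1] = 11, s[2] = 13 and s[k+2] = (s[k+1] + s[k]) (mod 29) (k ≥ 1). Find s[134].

25

s[1] = 11,  s[2] = 13,  s[3] = 24,  s[4] = 8,  s[5] = 3,  s[6] = 11,  s[7] = 14,  s[8] = 25,  s[9] = 10,  s[10] = 6,  s[11] = 16,  s[12] = 22,  s[13] = 9,  s[14] = 2,  s[15] = 11,  s[16] = 13.
The sequence repeats with period 14.
So s[134] = s[1 + ((134-1) mod 14)] = s[8] = 25.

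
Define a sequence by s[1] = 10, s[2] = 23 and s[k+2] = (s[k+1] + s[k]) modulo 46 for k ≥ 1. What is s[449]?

Computing terms: s[1] = 10, s[2] = 23, s[3] = 33, s[4] = 10, s[5] = 43, s[6] = 7, s[7] = 4, s[8] = 11, s[9] = 15, s[10] = 26, s[11] = 41, s[12] = 21, s[13] = 16, s[14] = 37, s[15] = 7, s[16] = 44, s[17] = 5, s[18] = 3, s[19] = 8, s[20] = 11, s[21] = 19, s[22] = 30, s[23] = 3, s[24] = 33, s[25] = 36, s[26] = 23, s[27] = 13, s[28] = 36, s[29] = 3, s[30] = 39, s[31] = 42, s[32] = 35, s[33] = 31, s[34] = 20, s[35] = 5, s[36] = 25, s[37] = 30, s[38] = 9, s[39] = 39, s[40] = 2, s[41] = 41, s[42] = 43, s[43] = 38, s[44] = 35, s[45] = 27, s[46] = 16, s[47] = 43, s[48] = 13, s[49] = 10, s[50] = 23.
Since (s[49], s[50]) = (s[1], s[2]) = (10, 23) (two consecutive terms determine the rest), the sequence is periodic with period 48.
(449 - 1) mod 48 = 16, so s[449] = s[17] = 5.

5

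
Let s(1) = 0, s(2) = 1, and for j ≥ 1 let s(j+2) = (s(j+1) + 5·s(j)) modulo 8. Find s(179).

7

s(1) = 0, s(2) = 1, s(3) = 1, s(4) = 6, s(5) = 3, s(6) = 1, s(7) = 0, s(8) = 5, s(9) = 5, s(10) = 6, s(11) = 7, s(12) = 5, s(13) = 0, s(14) = 1.
Since (s(13), s(14)) = (s(1), s(2)) = (0, 1) (two consecutive terms determine the rest), the sequence is periodic with period 12.
So s(179) = s(1 + ((179-1) mod 12)) = s(11) = 7.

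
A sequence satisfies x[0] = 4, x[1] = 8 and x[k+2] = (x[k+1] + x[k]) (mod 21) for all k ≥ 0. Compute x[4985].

20

Listing terms: x[0] = 4, x[1] = 8, x[2] = 12, x[3] = 20, x[4] = 11, x[5] = 10, x[6] = 0, x[7] = 10, x[8] = 10, x[9] = 20, x[10] = 9, x[11] = 8, x[12] = 17, x[13] = 4, x[14] = 0, x[15] = 4, x[16] = 4, x[17] = 8.
The sequence repeats with period 16.
(4985 - 0) mod 16 = 9, so x[4985] = x[9] = 20.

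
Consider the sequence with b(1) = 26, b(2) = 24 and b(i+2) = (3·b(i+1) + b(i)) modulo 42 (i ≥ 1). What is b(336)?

b(1) = 26, b(2) = 24, b(3) = 14, b(4) = 24, b(5) = 2, b(6) = 30, b(7) = 8, b(8) = 12, b(9) = 2, b(10) = 18, b(11) = 14, b(12) = 18, b(13) = 26, b(14) = 12, b(15) = 20, b(16) = 30, b(17) = 26, b(18) = 24.
The sequence repeats with period 16.
(336 - 1) mod 16 = 15, so b(336) = b(16) = 30.

30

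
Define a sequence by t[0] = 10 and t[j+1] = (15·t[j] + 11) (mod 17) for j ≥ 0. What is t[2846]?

Listing terms: t[0] = 10, t[1] = 8, t[2] = 12, t[3] = 4, t[4] = 3, t[5] = 5, t[6] = 1, t[7] = 9, t[8] = 10.
The sequence repeats with period 8.
(2846 - 0) mod 8 = 6, so t[2846] = t[6] = 1.

1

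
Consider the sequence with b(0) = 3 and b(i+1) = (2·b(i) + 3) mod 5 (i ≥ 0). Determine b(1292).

Computing terms: b(0) = 3, b(1) = 4, b(2) = 1, b(3) = 0, b(4) = 3.
The sequence repeats with period 4.
So b(1292) = b(0 + ((1292-0) mod 4)) = b(0) = 3.

3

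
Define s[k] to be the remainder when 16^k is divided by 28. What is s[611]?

4

We have s[0] = 1; s[1] = 16; s[2] = 4; s[3] = 8; s[4] = 16.
Since s[4] = s[1] = 16, the sequence is eventually periodic: after a pre-period of length 1 it cycles with period 3.
For k ≥ 1, s[k] depends only on (k - 1) mod 3. (611 - 1) mod 3 = 1, so s[611] = s[2] = 4.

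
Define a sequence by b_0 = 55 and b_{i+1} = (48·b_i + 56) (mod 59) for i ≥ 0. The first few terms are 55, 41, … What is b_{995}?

37

Listing terms: b_0 = 55, b_1 = 41, b_2 = 18, b_3 = 35, b_4 = 25, b_5 = 17, b_6 = 46, b_7 = 22, b_8 = 50, b_9 = 37, b_{10} = 3, b_{11} = 23, b_{12} = 39, b_{13} = 40, b_{14} = 29, b_{15} = 32, b_{16} = 58, b_{17} = 8, b_{18} = 27, b_{19} = 54, b_{20} = 52, b_{21} = 15, b_{22} = 9, b_{23} = 16, b_{24} = 57, b_{25} = 19, b_{26} = 24, b_{27} = 28, b_{28} = 43, b_{29} = 55.
The sequence repeats with period 29.
So b_{995} = b_{0 + ((995-0) mod 29)} = b_9 = 37.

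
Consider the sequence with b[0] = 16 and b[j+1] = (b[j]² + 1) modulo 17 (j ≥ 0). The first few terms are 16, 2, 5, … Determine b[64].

14

Listing terms: b[0] = 16, b[1] = 2, b[2] = 5, b[3] = 9, b[4] = 14, b[5] = 10, b[6] = 16.
Since b[6] = b[0] = 16, the sequence is periodic with period 6.
(64 - 0) mod 6 = 4, so b[64] = b[4] = 14.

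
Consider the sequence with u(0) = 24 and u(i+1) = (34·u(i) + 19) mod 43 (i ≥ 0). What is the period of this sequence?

42

Computing terms: u(0) = 24; u(1) = 18; u(2) = 29; u(3) = 16; u(4) = 4; u(5) = 26; u(6) = 0; u(7) = 19; u(8) = 20; u(9) = 11; u(10) = 6; u(11) = 8; u(12) = 33; u(13) = 23; u(14) = 27; u(15) = 34; u(16) = 14; u(17) = 22; u(18) = 36; u(19) = 39; u(20) = 12; u(21) = 40; u(22) = 3; u(23) = 35; u(24) = 5; u(25) = 17; u(26) = 38; u(27) = 21; u(28) = 2; u(29) = 1; u(30) = 10; u(31) = 15; u(32) = 13; u(33) = 31; u(34) = 41; u(35) = 37; u(36) = 30; u(37) = 7; u(38) = 42; u(39) = 28; u(40) = 25; u(41) = 9; u(42) = 24.
Since u(42) = u(0) = 24, the sequence is periodic with period 42.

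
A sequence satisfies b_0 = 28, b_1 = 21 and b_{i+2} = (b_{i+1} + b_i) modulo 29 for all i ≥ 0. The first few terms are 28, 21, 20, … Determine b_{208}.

Computing terms: b_0 = 28; b_1 = 21; b_2 = 20; b_3 = 12; b_4 = 3; b_5 = 15; b_6 = 18; b_7 = 4; b_8 = 22; b_9 = 26; b_{10} = 19; b_{11} = 16; b_{12} = 6; b_{13} = 22; b_{14} = 28; b_{15} = 21.
Since (b_{14}, b_{15}) = (b_0, b_1) = (28, 21) (two consecutive terms determine the rest), the sequence is periodic with period 14.
So b_{208} = b_{0 + ((208-0) mod 14)} = b_{12} = 6.

6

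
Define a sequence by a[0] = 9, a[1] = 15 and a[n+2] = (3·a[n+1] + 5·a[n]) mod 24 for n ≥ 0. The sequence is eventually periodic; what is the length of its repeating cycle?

12

Listing terms: a[0] = 9, a[1] = 15, a[2] = 18, a[3] = 9, a[4] = 21, a[5] = 12, a[6] = 21, a[7] = 3, a[8] = 18, a[9] = 21, a[10] = 9, a[11] = 12, a[12] = 9, a[13] = 15.
The sequence repeats with period 12.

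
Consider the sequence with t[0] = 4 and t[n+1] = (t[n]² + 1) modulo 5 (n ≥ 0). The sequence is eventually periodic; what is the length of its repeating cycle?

t[0] = 4; t[1] = 2; t[2] = 0; t[3] = 1; t[4] = 2.
Since t[4] = t[1] = 2, the sequence is eventually periodic: after a pre-period of length 1 it cycles with period 3.

3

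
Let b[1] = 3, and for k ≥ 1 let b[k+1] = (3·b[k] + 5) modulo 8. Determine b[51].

We have b[1] = 3,  b[2] = 6,  b[3] = 7,  b[4] = 2,  b[5] = 3.
Since b[5] = b[1] = 3, the sequence is periodic with period 4.
So b[51] = b[1 + ((51-1) mod 4)] = b[3] = 7.

7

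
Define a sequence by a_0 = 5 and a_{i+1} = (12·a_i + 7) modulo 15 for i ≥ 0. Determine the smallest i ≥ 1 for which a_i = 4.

We have a_0 = 5,  a_1 = 7,  a_2 = 1,  a_3 = 4,  a_4 = 10,  a_5 = 7.
Since a_5 = a_1 = 7, the sequence is eventually periodic: after a pre-period of length 1 it cycles with period 4.
The value 4 first appears (with i ≥ 1) at a_3.

3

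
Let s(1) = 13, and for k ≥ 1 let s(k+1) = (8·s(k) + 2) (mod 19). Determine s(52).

0

s(1) = 13, s(2) = 11, s(3) = 14, s(4) = 0, s(5) = 2, s(6) = 18, s(7) = 13.
The sequence repeats with period 6.
So s(52) = s(1 + ((52-1) mod 6)) = s(4) = 0.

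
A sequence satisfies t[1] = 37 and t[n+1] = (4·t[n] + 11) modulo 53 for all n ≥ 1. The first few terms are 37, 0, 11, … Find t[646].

6

Computing terms: t[1] = 37,  t[2] = 0,  t[3] = 11,  t[4] = 2,  t[5] = 19,  t[6] = 34,  t[7] = 41,  t[8] = 16,  t[9] = 22,  t[10] = 46,  t[11] = 36,  t[12] = 49,  t[13] = 48,  t[14] = 44,  t[15] = 28,  t[16] = 17,  t[17] = 26,  t[18] = 9,  t[19] = 47,  t[20] = 40,  t[21] = 12,  t[22] = 6,  t[23] = 35,  t[24] = 45,  t[25] = 32,  t[26] = 33,  t[27] = 37.
The sequence repeats with period 26.
(646 - 1) mod 26 = 21, so t[646] = t[22] = 6.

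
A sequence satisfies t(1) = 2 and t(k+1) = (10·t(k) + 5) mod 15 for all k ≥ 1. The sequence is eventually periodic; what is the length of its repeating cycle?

3

Computing terms: t(1) = 2,  t(2) = 10,  t(3) = 0,  t(4) = 5,  t(5) = 10.
Since t(5) = t(2) = 10, the sequence is eventually periodic: after a pre-period of length 1 it cycles with period 3.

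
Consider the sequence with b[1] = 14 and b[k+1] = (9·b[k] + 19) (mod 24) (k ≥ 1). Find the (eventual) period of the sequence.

Listing terms: b[1] = 14, b[2] = 1, b[3] = 4, b[4] = 7, b[5] = 10, b[6] = 13, b[7] = 16, b[8] = 19, b[9] = 22, b[10] = 1.
Since b[10] = b[2] = 1, the sequence is eventually periodic: after a pre-period of length 1 it cycles with period 8.

8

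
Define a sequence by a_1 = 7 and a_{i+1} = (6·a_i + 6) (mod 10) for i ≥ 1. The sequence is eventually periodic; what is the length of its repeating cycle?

5

a_1 = 7; a_2 = 8; a_3 = 4; a_4 = 0; a_5 = 6; a_6 = 2; a_7 = 8.
Since a_7 = a_2 = 8, the sequence is eventually periodic: after a pre-period of length 1 it cycles with period 5.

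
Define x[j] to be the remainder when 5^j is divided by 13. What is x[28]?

x[0] = 1,  x[1] = 5,  x[2] = 12,  x[3] = 8,  x[4] = 1.
The sequence repeats with period 4.
So x[28] = x[0 + ((28-0) mod 4)] = x[0] = 1.

1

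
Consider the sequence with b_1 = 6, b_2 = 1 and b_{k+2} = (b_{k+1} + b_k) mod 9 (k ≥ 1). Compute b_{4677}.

0

We have b_1 = 6, b_2 = 1, b_3 = 7, b_4 = 8, b_5 = 6, b_6 = 5, b_7 = 2, b_8 = 7, b_9 = 0, b_{10} = 7, b_{11} = 7, b_{12} = 5, b_{13} = 3, b_{14} = 8, b_{15} = 2, b_{16} = 1, b_{17} = 3, b_{18} = 4, b_{19} = 7, b_{20} = 2, b_{21} = 0, b_{22} = 2, b_{23} = 2, b_{24} = 4, b_{25} = 6, b_{26} = 1.
Since (b_{25}, b_{26}) = (b_1, b_2) = (6, 1) (two consecutive terms determine the rest), the sequence is periodic with period 24.
(4677 - 1) mod 24 = 20, so b_{4677} = b_{21} = 0.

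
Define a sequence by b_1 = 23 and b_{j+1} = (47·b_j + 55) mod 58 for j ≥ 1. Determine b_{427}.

Listing terms: b_1 = 23, b_2 = 34, b_3 = 29, b_4 = 26, b_5 = 1, b_6 = 44, b_7 = 35, b_8 = 18, b_9 = 31, b_{10} = 4, b_{11} = 11, b_{12} = 50, b_{13} = 27, b_{14} = 48, b_{15} = 49, b_{16} = 38, b_{17} = 43, b_{18} = 46, b_{19} = 13, b_{20} = 28, b_{21} = 37, b_{22} = 54, b_{23} = 41, b_{24} = 10, b_{25} = 3, b_{26} = 22, b_{27} = 45, b_{28} = 24, b_{29} = 23.
Since b_{29} = b_1 = 23, the sequence is periodic with period 28.
(427 - 1) mod 28 = 6, so b_{427} = b_7 = 35.

35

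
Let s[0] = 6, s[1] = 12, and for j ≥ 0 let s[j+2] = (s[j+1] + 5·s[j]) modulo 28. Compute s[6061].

Computing terms: s[0] = 6, s[1] = 12, s[2] = 14, s[3] = 18, s[4] = 4, s[5] = 10, s[6] = 2, s[7] = 24, s[8] = 6, s[9] = 14, s[10] = 16, s[11] = 2, s[12] = 26, s[13] = 8, s[14] = 26, s[15] = 10, s[16] = 0, s[17] = 22, s[18] = 22, s[19] = 20, s[20] = 18, s[21] = 6, s[22] = 12.
Since (s[21], s[22]) = (s[0], s[1]) = (6, 12) (two consecutive terms determine the rest), the sequence is periodic with period 21.
(6061 - 0) mod 21 = 13, so s[6061] = s[13] = 8.

8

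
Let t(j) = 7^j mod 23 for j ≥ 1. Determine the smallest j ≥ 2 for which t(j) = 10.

Computing terms: t(1) = 7, t(2) = 3, t(3) = 21, t(4) = 9, t(5) = 17, t(6) = 4, t(7) = 5, t(8) = 12, t(9) = 15, t(10) = 13, t(11) = 22, t(12) = 16, t(13) = 20, t(14) = 2, t(15) = 14, t(16) = 6, t(17) = 19, t(18) = 18, t(19) = 11, t(20) = 8, t(21) = 10, t(22) = 1, t(23) = 7.
Since t(23) = t(1) = 7, the sequence is periodic with period 22.
The value 10 first appears (with j ≥ 2) at t(21).

21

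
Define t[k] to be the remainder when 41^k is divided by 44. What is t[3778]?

5

t[0] = 1; t[1] = 41; t[2] = 9; t[3] = 17; t[4] = 37; t[5] = 21; t[6] = 25; t[7] = 13; t[8] = 5; t[9] = 29; t[10] = 1.
Since t[10] = t[0] = 1, the sequence is periodic with period 10.
(3778 - 0) mod 10 = 8, so t[3778] = t[8] = 5.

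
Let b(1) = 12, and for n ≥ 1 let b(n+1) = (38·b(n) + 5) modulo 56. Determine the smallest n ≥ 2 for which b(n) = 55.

We have b(1) = 12, b(2) = 13, b(3) = 51, b(4) = 39, b(5) = 31, b(6) = 7, b(7) = 47, b(8) = 55, b(9) = 23, b(10) = 39.
Since b(10) = b(4) = 39, the sequence is eventually periodic: after a pre-period of length 3 it cycles with period 6.
The value 55 first appears (with n ≥ 2) at b(8).

8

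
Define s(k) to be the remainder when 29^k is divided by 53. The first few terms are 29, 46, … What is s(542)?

13

Computing terms: s(1) = 29,  s(2) = 46,  s(3) = 9,  s(4) = 49,  s(5) = 43,  s(6) = 28,  s(7) = 17,  s(8) = 16,  s(9) = 40,  s(10) = 47,  s(11) = 38,  s(12) = 42,  s(13) = 52,  s(14) = 24,  s(15) = 7,  s(16) = 44,  s(17) = 4,  s(18) = 10,  s(19) = 25,  s(20) = 36,  s(21) = 37,  s(22) = 13,  s(23) = 6,  s(24) = 15,  s(25) = 11,  s(26) = 1,  s(27) = 29.
The sequence repeats with period 26.
So s(542) = s(1 + ((542-1) mod 26)) = s(22) = 13.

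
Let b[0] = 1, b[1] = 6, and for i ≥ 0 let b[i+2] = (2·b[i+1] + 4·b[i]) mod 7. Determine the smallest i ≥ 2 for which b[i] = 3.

b[0] = 1; b[1] = 6; b[2] = 2; b[3] = 0; b[4] = 1; b[5] = 2; b[6] = 1; b[7] = 3; b[8] = 3; b[9] = 4; b[10] = 6; b[11] = 0; b[12] = 3; b[13] = 6; b[14] = 3; b[15] = 2; b[16] = 2; b[17] = 5; b[18] = 4; b[19] = 0; b[20] = 2; b[21] = 4; b[22] = 2; b[23] = 6; b[24] = 6; b[25] = 1; b[26] = 5; b[27] = 0; b[28] = 6; b[29] = 5; b[30] = 6; b[31] = 4; b[32] = 4; b[33] = 3; b[34] = 1; b[35] = 0; b[36] = 4; b[37] = 1; b[38] = 4; b[39] = 5; b[40] = 5; b[41] = 2; b[42] = 3; b[43] = 0; b[44] = 5; b[45] = 3; b[46] = 5; b[47] = 1; b[48] = 1; b[49] = 6.
The sequence repeats with period 48.
The value 3 first appears (with i ≥ 2) at b[7].

7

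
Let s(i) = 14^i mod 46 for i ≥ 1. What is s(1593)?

s(1) = 14,  s(2) = 12,  s(3) = 30,  s(4) = 6,  s(5) = 38,  s(6) = 26,  s(7) = 42,  s(8) = 36,  s(9) = 44,  s(10) = 18,  s(11) = 22,  s(12) = 32,  s(13) = 34,  s(14) = 16,  s(15) = 40,  s(16) = 8,  s(17) = 20,  s(18) = 4,  s(19) = 10,  s(20) = 2,  s(21) = 28,  s(22) = 24,  s(23) = 14.
Since s(23) = s(1) = 14, the sequence is periodic with period 22.
So s(1593) = s(1 + ((1593-1) mod 22)) = s(9) = 44.

44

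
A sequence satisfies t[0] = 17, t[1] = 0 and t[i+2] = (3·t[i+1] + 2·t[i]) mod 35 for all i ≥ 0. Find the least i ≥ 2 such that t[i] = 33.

20

t[0] = 17; t[1] = 0; t[2] = 34; t[3] = 32; t[4] = 24; t[5] = 31; t[6] = 1; t[7] = 30; t[8] = 22; t[9] = 21; t[10] = 2; t[11] = 13; t[12] = 8; t[13] = 15; t[14] = 26; t[15] = 3; t[16] = 26; t[17] = 14; t[18] = 24; t[19] = 30; t[20] = 33; t[21] = 19; t[22] = 18; t[23] = 22; t[24] = 32; t[25] = 0; t[26] = 29; t[27] = 17; t[28] = 4; t[29] = 11; t[30] = 6; t[31] = 5; t[32] = 27; t[33] = 21; t[34] = 12; t[35] = 8; t[36] = 13; t[37] = 20; t[38] = 16; t[39] = 18; t[40] = 16; t[41] = 14; t[42] = 4; t[43] = 5; t[44] = 23; t[45] = 9; t[46] = 3; t[47] = 27; t[48] = 17; t[49] = 0.
The sequence repeats with period 48.
The value 33 first appears (with i ≥ 2) at t[20].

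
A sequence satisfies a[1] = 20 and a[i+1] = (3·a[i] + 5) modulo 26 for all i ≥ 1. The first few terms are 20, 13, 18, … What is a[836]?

Listing terms: a[1] = 20, a[2] = 13, a[3] = 18, a[4] = 7, a[5] = 0, a[6] = 5, a[7] = 20.
Since a[7] = a[1] = 20, the sequence is periodic with period 6.
(836 - 1) mod 6 = 1, so a[836] = a[2] = 13.

13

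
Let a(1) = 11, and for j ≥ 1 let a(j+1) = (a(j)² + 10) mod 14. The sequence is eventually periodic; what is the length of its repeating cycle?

a(1) = 11; a(2) = 5; a(3) = 7; a(4) = 3; a(5) = 5.
Since a(5) = a(2) = 5, the sequence is eventually periodic: after a pre-period of length 1 it cycles with period 3.

3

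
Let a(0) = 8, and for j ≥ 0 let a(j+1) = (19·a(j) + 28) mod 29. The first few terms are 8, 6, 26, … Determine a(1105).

We have a(0) = 8, a(1) = 6, a(2) = 26, a(3) = 0, a(4) = 28, a(5) = 9, a(6) = 25, a(7) = 10, a(8) = 15, a(9) = 23, a(10) = 1, a(11) = 18, a(12) = 22, a(13) = 11, a(14) = 5, a(15) = 7, a(16) = 16, a(17) = 13, a(18) = 14, a(19) = 4, a(20) = 17, a(21) = 3, a(22) = 27, a(23) = 19, a(24) = 12, a(25) = 24, a(26) = 20, a(27) = 2, a(28) = 8.
The sequence repeats with period 28.
(1105 - 0) mod 28 = 13, so a(1105) = a(13) = 11.

11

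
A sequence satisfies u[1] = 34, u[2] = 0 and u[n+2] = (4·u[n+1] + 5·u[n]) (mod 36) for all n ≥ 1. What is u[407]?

u[1] = 34,  u[2] = 0,  u[3] = 26,  u[4] = 32,  u[5] = 6,  u[6] = 4,  u[7] = 10,  u[8] = 24,  u[9] = 2,  u[10] = 20,  u[11] = 18,  u[12] = 28,  u[13] = 22,  u[14] = 12,  u[15] = 14,  u[16] = 8,  u[17] = 30,  u[18] = 16,  u[19] = 34,  u[20] = 0.
Since (u[19], u[20]) = (u[1], u[2]) = (34, 0) (two consecutive terms determine the rest), the sequence is periodic with period 18.
(407 - 1) mod 18 = 10, so u[407] = u[11] = 18.

18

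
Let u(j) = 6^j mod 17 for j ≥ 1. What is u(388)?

Computing terms: u(1) = 6; u(2) = 2; u(3) = 12; u(4) = 4; u(5) = 7; u(6) = 8; u(7) = 14; u(8) = 16; u(9) = 11; u(10) = 15; u(11) = 5; u(12) = 13; u(13) = 10; u(14) = 9; u(15) = 3; u(16) = 1; u(17) = 6.
Since u(17) = u(1) = 6, the sequence is periodic with period 16.
(388 - 1) mod 16 = 3, so u(388) = u(4) = 4.

4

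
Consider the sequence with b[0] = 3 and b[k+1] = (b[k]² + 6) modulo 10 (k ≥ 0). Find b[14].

1

Computing terms: b[0] = 3, b[1] = 5, b[2] = 1, b[3] = 7, b[4] = 5.
Since b[4] = b[1] = 5, the sequence is eventually periodic: after a pre-period of length 1 it cycles with period 3.
For k ≥ 1, b[k] depends only on (k - 1) mod 3. (14 - 1) mod 3 = 1, so b[14] = b[2] = 1.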